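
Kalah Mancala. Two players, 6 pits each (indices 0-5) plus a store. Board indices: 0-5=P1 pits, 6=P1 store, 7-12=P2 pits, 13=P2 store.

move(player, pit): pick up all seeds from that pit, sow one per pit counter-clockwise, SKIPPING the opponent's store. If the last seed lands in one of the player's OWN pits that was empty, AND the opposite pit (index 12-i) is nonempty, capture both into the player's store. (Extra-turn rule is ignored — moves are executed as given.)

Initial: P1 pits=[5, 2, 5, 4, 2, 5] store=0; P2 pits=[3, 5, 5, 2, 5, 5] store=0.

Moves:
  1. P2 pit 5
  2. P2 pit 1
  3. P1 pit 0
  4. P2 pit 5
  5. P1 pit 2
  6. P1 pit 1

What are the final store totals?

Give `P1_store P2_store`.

Move 1: P2 pit5 -> P1=[6,3,6,5,2,5](0) P2=[3,5,5,2,5,0](1)
Move 2: P2 pit1 -> P1=[6,3,6,5,2,5](0) P2=[3,0,6,3,6,1](2)
Move 3: P1 pit0 -> P1=[0,4,7,6,3,6](1) P2=[3,0,6,3,6,1](2)
Move 4: P2 pit5 -> P1=[0,4,7,6,3,6](1) P2=[3,0,6,3,6,0](3)
Move 5: P1 pit2 -> P1=[0,4,0,7,4,7](2) P2=[4,1,7,3,6,0](3)
Move 6: P1 pit1 -> P1=[0,0,1,8,5,8](2) P2=[4,1,7,3,6,0](3)

Answer: 2 3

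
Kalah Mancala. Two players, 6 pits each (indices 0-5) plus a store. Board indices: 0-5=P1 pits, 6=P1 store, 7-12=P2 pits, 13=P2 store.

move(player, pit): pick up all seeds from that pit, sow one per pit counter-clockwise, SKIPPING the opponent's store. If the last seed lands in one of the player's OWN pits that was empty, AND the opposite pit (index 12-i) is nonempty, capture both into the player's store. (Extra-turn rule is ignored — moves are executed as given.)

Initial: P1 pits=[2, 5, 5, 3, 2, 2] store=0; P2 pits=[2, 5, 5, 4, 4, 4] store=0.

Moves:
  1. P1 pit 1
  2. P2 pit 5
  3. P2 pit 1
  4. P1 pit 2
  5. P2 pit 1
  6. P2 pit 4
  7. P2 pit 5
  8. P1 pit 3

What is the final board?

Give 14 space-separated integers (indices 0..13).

Move 1: P1 pit1 -> P1=[2,0,6,4,3,3](1) P2=[2,5,5,4,4,4](0)
Move 2: P2 pit5 -> P1=[3,1,7,4,3,3](1) P2=[2,5,5,4,4,0](1)
Move 3: P2 pit1 -> P1=[3,1,7,4,3,3](1) P2=[2,0,6,5,5,1](2)
Move 4: P1 pit2 -> P1=[3,1,0,5,4,4](2) P2=[3,1,7,5,5,1](2)
Move 5: P2 pit1 -> P1=[3,1,0,5,4,4](2) P2=[3,0,8,5,5,1](2)
Move 6: P2 pit4 -> P1=[4,2,1,5,4,4](2) P2=[3,0,8,5,0,2](3)
Move 7: P2 pit5 -> P1=[5,2,1,5,4,4](2) P2=[3,0,8,5,0,0](4)
Move 8: P1 pit3 -> P1=[5,2,1,0,5,5](3) P2=[4,1,8,5,0,0](4)

Answer: 5 2 1 0 5 5 3 4 1 8 5 0 0 4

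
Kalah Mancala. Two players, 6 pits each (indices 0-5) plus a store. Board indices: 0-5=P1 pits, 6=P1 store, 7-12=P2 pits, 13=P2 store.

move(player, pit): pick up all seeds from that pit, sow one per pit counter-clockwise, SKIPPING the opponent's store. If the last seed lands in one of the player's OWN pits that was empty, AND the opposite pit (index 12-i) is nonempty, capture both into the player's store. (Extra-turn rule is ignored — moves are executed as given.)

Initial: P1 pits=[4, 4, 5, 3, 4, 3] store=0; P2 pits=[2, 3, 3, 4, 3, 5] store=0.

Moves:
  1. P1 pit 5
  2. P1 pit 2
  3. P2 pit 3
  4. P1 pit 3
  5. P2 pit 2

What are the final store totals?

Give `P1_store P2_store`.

Answer: 3 1

Derivation:
Move 1: P1 pit5 -> P1=[4,4,5,3,4,0](1) P2=[3,4,3,4,3,5](0)
Move 2: P1 pit2 -> P1=[4,4,0,4,5,1](2) P2=[4,4,3,4,3,5](0)
Move 3: P2 pit3 -> P1=[5,4,0,4,5,1](2) P2=[4,4,3,0,4,6](1)
Move 4: P1 pit3 -> P1=[5,4,0,0,6,2](3) P2=[5,4,3,0,4,6](1)
Move 5: P2 pit2 -> P1=[5,4,0,0,6,2](3) P2=[5,4,0,1,5,7](1)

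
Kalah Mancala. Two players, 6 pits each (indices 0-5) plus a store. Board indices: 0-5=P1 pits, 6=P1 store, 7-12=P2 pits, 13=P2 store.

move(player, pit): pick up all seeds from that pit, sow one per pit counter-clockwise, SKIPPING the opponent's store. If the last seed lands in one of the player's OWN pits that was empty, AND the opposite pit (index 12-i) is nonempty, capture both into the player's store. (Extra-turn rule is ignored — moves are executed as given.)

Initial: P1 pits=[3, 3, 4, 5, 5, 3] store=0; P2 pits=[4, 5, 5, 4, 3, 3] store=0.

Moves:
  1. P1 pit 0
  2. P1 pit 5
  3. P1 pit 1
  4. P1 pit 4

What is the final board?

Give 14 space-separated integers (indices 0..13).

Answer: 0 0 6 7 0 1 8 1 7 6 5 3 3 0

Derivation:
Move 1: P1 pit0 -> P1=[0,4,5,6,5,3](0) P2=[4,5,5,4,3,3](0)
Move 2: P1 pit5 -> P1=[0,4,5,6,5,0](1) P2=[5,6,5,4,3,3](0)
Move 3: P1 pit1 -> P1=[0,0,6,7,6,0](7) P2=[0,6,5,4,3,3](0)
Move 4: P1 pit4 -> P1=[0,0,6,7,0,1](8) P2=[1,7,6,5,3,3](0)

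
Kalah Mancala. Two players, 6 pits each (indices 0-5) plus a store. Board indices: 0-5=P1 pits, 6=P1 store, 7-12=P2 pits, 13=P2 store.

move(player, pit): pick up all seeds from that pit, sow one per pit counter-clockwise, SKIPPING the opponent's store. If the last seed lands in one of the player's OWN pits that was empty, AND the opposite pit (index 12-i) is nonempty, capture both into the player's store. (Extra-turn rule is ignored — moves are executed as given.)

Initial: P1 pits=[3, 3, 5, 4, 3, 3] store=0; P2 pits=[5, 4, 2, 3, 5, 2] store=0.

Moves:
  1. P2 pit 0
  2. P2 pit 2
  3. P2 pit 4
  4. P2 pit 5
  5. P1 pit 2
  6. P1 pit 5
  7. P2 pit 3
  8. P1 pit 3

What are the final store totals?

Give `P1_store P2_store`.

Answer: 3 3

Derivation:
Move 1: P2 pit0 -> P1=[3,3,5,4,3,3](0) P2=[0,5,3,4,6,3](0)
Move 2: P2 pit2 -> P1=[3,3,5,4,3,3](0) P2=[0,5,0,5,7,4](0)
Move 3: P2 pit4 -> P1=[4,4,6,5,4,3](0) P2=[0,5,0,5,0,5](1)
Move 4: P2 pit5 -> P1=[5,5,7,6,4,3](0) P2=[0,5,0,5,0,0](2)
Move 5: P1 pit2 -> P1=[5,5,0,7,5,4](1) P2=[1,6,1,5,0,0](2)
Move 6: P1 pit5 -> P1=[5,5,0,7,5,0](2) P2=[2,7,2,5,0,0](2)
Move 7: P2 pit3 -> P1=[6,6,0,7,5,0](2) P2=[2,7,2,0,1,1](3)
Move 8: P1 pit3 -> P1=[6,6,0,0,6,1](3) P2=[3,8,3,1,1,1](3)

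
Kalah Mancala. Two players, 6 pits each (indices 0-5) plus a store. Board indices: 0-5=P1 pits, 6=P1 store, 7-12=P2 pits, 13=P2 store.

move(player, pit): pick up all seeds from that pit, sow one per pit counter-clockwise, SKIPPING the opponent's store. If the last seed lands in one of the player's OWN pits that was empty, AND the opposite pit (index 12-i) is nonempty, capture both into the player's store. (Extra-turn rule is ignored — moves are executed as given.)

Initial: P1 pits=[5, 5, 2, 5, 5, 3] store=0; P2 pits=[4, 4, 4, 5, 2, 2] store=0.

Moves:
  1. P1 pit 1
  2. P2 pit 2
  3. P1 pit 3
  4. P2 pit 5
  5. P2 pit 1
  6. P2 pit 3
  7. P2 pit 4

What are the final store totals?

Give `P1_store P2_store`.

Answer: 2 5

Derivation:
Move 1: P1 pit1 -> P1=[5,0,3,6,6,4](1) P2=[4,4,4,5,2,2](0)
Move 2: P2 pit2 -> P1=[5,0,3,6,6,4](1) P2=[4,4,0,6,3,3](1)
Move 3: P1 pit3 -> P1=[5,0,3,0,7,5](2) P2=[5,5,1,6,3,3](1)
Move 4: P2 pit5 -> P1=[6,1,3,0,7,5](2) P2=[5,5,1,6,3,0](2)
Move 5: P2 pit1 -> P1=[6,1,3,0,7,5](2) P2=[5,0,2,7,4,1](3)
Move 6: P2 pit3 -> P1=[7,2,4,1,7,5](2) P2=[5,0,2,0,5,2](4)
Move 7: P2 pit4 -> P1=[8,3,5,1,7,5](2) P2=[5,0,2,0,0,3](5)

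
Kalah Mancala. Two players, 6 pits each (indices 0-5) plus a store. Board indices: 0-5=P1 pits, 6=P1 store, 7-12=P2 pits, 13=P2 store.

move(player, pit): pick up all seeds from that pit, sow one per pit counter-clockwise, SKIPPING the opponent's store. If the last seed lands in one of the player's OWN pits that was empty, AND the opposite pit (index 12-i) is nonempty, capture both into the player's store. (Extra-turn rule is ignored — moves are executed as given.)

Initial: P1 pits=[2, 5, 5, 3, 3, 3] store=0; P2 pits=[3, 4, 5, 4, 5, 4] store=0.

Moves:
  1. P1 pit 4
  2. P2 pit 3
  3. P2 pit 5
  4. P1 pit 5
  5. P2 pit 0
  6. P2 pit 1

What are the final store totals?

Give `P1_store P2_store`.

Answer: 2 8

Derivation:
Move 1: P1 pit4 -> P1=[2,5,5,3,0,4](1) P2=[4,4,5,4,5,4](0)
Move 2: P2 pit3 -> P1=[3,5,5,3,0,4](1) P2=[4,4,5,0,6,5](1)
Move 3: P2 pit5 -> P1=[4,6,6,4,0,4](1) P2=[4,4,5,0,6,0](2)
Move 4: P1 pit5 -> P1=[4,6,6,4,0,0](2) P2=[5,5,6,0,6,0](2)
Move 5: P2 pit0 -> P1=[0,6,6,4,0,0](2) P2=[0,6,7,1,7,0](7)
Move 6: P2 pit1 -> P1=[1,6,6,4,0,0](2) P2=[0,0,8,2,8,1](8)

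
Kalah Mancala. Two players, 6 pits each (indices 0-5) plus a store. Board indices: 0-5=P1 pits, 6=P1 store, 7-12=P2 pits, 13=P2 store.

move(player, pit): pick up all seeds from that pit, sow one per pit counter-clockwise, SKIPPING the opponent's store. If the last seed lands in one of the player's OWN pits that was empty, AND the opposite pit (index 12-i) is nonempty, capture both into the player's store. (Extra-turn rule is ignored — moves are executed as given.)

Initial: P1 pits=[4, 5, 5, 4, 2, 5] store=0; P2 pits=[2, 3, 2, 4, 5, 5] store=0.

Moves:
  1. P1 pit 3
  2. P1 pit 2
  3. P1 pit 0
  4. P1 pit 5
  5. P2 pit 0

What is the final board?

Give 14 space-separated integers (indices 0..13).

Answer: 0 6 1 2 5 0 3 0 5 4 6 7 7 0

Derivation:
Move 1: P1 pit3 -> P1=[4,5,5,0,3,6](1) P2=[3,3,2,4,5,5](0)
Move 2: P1 pit2 -> P1=[4,5,0,1,4,7](2) P2=[4,3,2,4,5,5](0)
Move 3: P1 pit0 -> P1=[0,6,1,2,5,7](2) P2=[4,3,2,4,5,5](0)
Move 4: P1 pit5 -> P1=[0,6,1,2,5,0](3) P2=[5,4,3,5,6,6](0)
Move 5: P2 pit0 -> P1=[0,6,1,2,5,0](3) P2=[0,5,4,6,7,7](0)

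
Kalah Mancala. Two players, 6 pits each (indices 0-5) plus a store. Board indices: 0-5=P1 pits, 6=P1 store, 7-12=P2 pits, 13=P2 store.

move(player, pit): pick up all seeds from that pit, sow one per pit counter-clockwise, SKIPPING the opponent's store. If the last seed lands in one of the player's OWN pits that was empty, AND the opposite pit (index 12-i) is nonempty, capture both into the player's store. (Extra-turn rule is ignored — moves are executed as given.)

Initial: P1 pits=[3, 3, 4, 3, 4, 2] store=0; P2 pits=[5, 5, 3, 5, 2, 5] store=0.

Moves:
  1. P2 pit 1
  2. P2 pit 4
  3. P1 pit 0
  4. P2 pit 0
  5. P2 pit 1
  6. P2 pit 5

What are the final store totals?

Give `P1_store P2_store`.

Move 1: P2 pit1 -> P1=[3,3,4,3,4,2](0) P2=[5,0,4,6,3,6](1)
Move 2: P2 pit4 -> P1=[4,3,4,3,4,2](0) P2=[5,0,4,6,0,7](2)
Move 3: P1 pit0 -> P1=[0,4,5,4,5,2](0) P2=[5,0,4,6,0,7](2)
Move 4: P2 pit0 -> P1=[0,4,5,4,5,2](0) P2=[0,1,5,7,1,8](2)
Move 5: P2 pit1 -> P1=[0,4,5,4,5,2](0) P2=[0,0,6,7,1,8](2)
Move 6: P2 pit5 -> P1=[1,5,6,5,6,0](0) P2=[0,0,6,7,1,0](7)

Answer: 0 7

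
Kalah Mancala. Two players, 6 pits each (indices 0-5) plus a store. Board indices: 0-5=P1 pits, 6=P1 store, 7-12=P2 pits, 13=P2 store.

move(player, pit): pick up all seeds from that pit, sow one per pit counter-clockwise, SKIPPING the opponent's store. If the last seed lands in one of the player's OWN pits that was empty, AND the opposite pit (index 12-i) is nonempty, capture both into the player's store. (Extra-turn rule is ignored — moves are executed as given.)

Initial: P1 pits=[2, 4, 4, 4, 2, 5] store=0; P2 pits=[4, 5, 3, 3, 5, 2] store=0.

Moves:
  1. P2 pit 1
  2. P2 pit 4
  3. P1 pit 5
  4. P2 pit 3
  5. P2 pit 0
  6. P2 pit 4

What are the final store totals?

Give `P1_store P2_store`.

Move 1: P2 pit1 -> P1=[2,4,4,4,2,5](0) P2=[4,0,4,4,6,3](1)
Move 2: P2 pit4 -> P1=[3,5,5,5,2,5](0) P2=[4,0,4,4,0,4](2)
Move 3: P1 pit5 -> P1=[3,5,5,5,2,0](1) P2=[5,1,5,5,0,4](2)
Move 4: P2 pit3 -> P1=[4,6,5,5,2,0](1) P2=[5,1,5,0,1,5](3)
Move 5: P2 pit0 -> P1=[4,6,5,5,2,0](1) P2=[0,2,6,1,2,6](3)
Move 6: P2 pit4 -> P1=[4,6,5,5,2,0](1) P2=[0,2,6,1,0,7](4)

Answer: 1 4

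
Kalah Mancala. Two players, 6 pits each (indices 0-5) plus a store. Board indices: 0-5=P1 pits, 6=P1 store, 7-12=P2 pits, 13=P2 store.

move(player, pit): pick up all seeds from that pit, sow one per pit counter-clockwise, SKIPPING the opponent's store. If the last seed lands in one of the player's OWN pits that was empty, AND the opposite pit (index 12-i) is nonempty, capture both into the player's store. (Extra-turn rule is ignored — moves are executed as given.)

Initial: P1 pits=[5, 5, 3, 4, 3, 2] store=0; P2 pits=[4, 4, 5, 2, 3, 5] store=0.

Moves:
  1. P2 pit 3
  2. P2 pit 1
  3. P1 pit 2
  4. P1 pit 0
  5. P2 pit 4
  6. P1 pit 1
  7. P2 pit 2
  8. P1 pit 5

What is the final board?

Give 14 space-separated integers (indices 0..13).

Move 1: P2 pit3 -> P1=[5,5,3,4,3,2](0) P2=[4,4,5,0,4,6](0)
Move 2: P2 pit1 -> P1=[5,5,3,4,3,2](0) P2=[4,0,6,1,5,7](0)
Move 3: P1 pit2 -> P1=[5,5,0,5,4,3](0) P2=[4,0,6,1,5,7](0)
Move 4: P1 pit0 -> P1=[0,6,1,6,5,4](0) P2=[4,0,6,1,5,7](0)
Move 5: P2 pit4 -> P1=[1,7,2,6,5,4](0) P2=[4,0,6,1,0,8](1)
Move 6: P1 pit1 -> P1=[1,0,3,7,6,5](1) P2=[5,1,6,1,0,8](1)
Move 7: P2 pit2 -> P1=[2,1,3,7,6,5](1) P2=[5,1,0,2,1,9](2)
Move 8: P1 pit5 -> P1=[2,1,3,7,6,0](2) P2=[6,2,1,3,1,9](2)

Answer: 2 1 3 7 6 0 2 6 2 1 3 1 9 2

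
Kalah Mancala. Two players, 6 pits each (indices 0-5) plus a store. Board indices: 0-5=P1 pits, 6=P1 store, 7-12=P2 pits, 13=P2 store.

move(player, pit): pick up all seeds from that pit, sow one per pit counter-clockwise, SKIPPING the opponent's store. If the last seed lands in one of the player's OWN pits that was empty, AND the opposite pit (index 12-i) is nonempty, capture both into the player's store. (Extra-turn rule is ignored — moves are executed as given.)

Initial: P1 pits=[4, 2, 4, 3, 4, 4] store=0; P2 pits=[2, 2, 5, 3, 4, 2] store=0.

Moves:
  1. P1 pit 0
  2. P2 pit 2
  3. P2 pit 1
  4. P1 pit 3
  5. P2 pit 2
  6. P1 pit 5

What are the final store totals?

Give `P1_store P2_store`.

Move 1: P1 pit0 -> P1=[0,3,5,4,5,4](0) P2=[2,2,5,3,4,2](0)
Move 2: P2 pit2 -> P1=[1,3,5,4,5,4](0) P2=[2,2,0,4,5,3](1)
Move 3: P2 pit1 -> P1=[1,3,5,4,5,4](0) P2=[2,0,1,5,5,3](1)
Move 4: P1 pit3 -> P1=[1,3,5,0,6,5](1) P2=[3,0,1,5,5,3](1)
Move 5: P2 pit2 -> P1=[1,3,5,0,6,5](1) P2=[3,0,0,6,5,3](1)
Move 6: P1 pit5 -> P1=[1,3,5,0,6,0](2) P2=[4,1,1,7,5,3](1)

Answer: 2 1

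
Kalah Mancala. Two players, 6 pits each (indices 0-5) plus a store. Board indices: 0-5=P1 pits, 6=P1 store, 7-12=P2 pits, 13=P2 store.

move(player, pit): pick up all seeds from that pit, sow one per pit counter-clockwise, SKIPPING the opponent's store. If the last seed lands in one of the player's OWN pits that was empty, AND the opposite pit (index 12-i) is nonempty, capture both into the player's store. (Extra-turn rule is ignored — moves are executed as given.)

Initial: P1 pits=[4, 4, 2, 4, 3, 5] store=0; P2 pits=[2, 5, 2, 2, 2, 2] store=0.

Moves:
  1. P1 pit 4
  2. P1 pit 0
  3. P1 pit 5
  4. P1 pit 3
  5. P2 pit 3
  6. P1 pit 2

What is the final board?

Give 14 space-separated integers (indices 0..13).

Answer: 0 5 0 1 2 2 9 5 2 3 0 4 3 1

Derivation:
Move 1: P1 pit4 -> P1=[4,4,2,4,0,6](1) P2=[3,5,2,2,2,2](0)
Move 2: P1 pit0 -> P1=[0,5,3,5,0,6](7) P2=[3,0,2,2,2,2](0)
Move 3: P1 pit5 -> P1=[0,5,3,5,0,0](8) P2=[4,1,3,3,3,2](0)
Move 4: P1 pit3 -> P1=[0,5,3,0,1,1](9) P2=[5,2,3,3,3,2](0)
Move 5: P2 pit3 -> P1=[0,5,3,0,1,1](9) P2=[5,2,3,0,4,3](1)
Move 6: P1 pit2 -> P1=[0,5,0,1,2,2](9) P2=[5,2,3,0,4,3](1)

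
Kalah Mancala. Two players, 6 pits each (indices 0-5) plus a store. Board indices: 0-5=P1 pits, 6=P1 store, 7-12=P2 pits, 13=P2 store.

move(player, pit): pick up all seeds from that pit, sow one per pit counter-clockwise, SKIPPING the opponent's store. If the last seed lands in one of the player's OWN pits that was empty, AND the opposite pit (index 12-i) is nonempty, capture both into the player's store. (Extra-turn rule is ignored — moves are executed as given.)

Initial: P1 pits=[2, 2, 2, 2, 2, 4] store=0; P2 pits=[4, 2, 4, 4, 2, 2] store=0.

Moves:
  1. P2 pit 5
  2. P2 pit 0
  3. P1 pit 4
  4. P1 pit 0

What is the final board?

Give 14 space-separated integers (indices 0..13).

Answer: 0 3 3 3 0 5 1 0 3 5 5 3 0 1

Derivation:
Move 1: P2 pit5 -> P1=[3,2,2,2,2,4](0) P2=[4,2,4,4,2,0](1)
Move 2: P2 pit0 -> P1=[3,2,2,2,2,4](0) P2=[0,3,5,5,3,0](1)
Move 3: P1 pit4 -> P1=[3,2,2,2,0,5](1) P2=[0,3,5,5,3,0](1)
Move 4: P1 pit0 -> P1=[0,3,3,3,0,5](1) P2=[0,3,5,5,3,0](1)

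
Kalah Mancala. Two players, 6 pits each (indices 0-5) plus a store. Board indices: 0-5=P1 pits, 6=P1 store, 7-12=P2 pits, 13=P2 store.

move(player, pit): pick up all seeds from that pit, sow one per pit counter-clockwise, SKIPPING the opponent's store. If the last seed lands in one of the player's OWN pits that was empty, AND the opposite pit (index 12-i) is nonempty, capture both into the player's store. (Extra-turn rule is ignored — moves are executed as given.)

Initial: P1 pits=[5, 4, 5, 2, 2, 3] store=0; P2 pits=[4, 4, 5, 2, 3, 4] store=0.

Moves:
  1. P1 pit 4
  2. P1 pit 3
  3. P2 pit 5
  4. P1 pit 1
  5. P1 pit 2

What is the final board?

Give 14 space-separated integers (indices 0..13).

Move 1: P1 pit4 -> P1=[5,4,5,2,0,4](1) P2=[4,4,5,2,3,4](0)
Move 2: P1 pit3 -> P1=[5,4,5,0,1,5](1) P2=[4,4,5,2,3,4](0)
Move 3: P2 pit5 -> P1=[6,5,6,0,1,5](1) P2=[4,4,5,2,3,0](1)
Move 4: P1 pit1 -> P1=[6,0,7,1,2,6](2) P2=[4,4,5,2,3,0](1)
Move 5: P1 pit2 -> P1=[6,0,0,2,3,7](3) P2=[5,5,6,2,3,0](1)

Answer: 6 0 0 2 3 7 3 5 5 6 2 3 0 1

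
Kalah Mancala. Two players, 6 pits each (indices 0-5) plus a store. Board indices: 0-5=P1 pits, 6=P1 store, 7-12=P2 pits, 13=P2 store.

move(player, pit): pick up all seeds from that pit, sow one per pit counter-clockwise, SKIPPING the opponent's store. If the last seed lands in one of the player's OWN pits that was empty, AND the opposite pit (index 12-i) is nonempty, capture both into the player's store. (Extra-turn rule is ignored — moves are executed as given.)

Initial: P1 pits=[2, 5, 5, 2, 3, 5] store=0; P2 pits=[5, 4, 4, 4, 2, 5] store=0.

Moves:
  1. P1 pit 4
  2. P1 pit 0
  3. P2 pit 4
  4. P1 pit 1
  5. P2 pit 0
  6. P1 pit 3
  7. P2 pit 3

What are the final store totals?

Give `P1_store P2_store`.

Answer: 3 3

Derivation:
Move 1: P1 pit4 -> P1=[2,5,5,2,0,6](1) P2=[6,4,4,4,2,5](0)
Move 2: P1 pit0 -> P1=[0,6,6,2,0,6](1) P2=[6,4,4,4,2,5](0)
Move 3: P2 pit4 -> P1=[0,6,6,2,0,6](1) P2=[6,4,4,4,0,6](1)
Move 4: P1 pit1 -> P1=[0,0,7,3,1,7](2) P2=[7,4,4,4,0,6](1)
Move 5: P2 pit0 -> P1=[1,0,7,3,1,7](2) P2=[0,5,5,5,1,7](2)
Move 6: P1 pit3 -> P1=[1,0,7,0,2,8](3) P2=[0,5,5,5,1,7](2)
Move 7: P2 pit3 -> P1=[2,1,7,0,2,8](3) P2=[0,5,5,0,2,8](3)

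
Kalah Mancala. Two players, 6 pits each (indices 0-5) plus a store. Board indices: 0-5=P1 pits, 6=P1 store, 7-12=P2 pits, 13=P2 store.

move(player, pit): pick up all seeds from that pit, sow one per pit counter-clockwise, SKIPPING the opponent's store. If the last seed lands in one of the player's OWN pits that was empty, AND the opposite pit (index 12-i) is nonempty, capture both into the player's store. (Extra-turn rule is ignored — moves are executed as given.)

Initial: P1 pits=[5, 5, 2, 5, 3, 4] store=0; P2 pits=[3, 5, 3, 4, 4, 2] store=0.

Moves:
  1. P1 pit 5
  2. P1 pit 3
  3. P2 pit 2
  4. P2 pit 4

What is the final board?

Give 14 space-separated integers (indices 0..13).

Answer: 6 6 3 0 4 1 2 5 7 0 5 0 4 2

Derivation:
Move 1: P1 pit5 -> P1=[5,5,2,5,3,0](1) P2=[4,6,4,4,4,2](0)
Move 2: P1 pit3 -> P1=[5,5,2,0,4,1](2) P2=[5,7,4,4,4,2](0)
Move 3: P2 pit2 -> P1=[5,5,2,0,4,1](2) P2=[5,7,0,5,5,3](1)
Move 4: P2 pit4 -> P1=[6,6,3,0,4,1](2) P2=[5,7,0,5,0,4](2)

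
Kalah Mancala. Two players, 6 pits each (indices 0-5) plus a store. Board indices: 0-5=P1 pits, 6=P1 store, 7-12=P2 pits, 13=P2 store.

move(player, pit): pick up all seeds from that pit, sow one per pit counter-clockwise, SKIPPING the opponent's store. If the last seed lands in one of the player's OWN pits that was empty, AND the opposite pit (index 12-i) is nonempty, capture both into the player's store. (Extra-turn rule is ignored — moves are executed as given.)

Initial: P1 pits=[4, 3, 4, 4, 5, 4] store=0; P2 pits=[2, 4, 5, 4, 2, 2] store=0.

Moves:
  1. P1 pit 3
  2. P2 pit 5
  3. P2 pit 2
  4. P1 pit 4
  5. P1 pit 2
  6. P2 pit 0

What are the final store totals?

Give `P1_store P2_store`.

Move 1: P1 pit3 -> P1=[4,3,4,0,6,5](1) P2=[3,4,5,4,2,2](0)
Move 2: P2 pit5 -> P1=[5,3,4,0,6,5](1) P2=[3,4,5,4,2,0](1)
Move 3: P2 pit2 -> P1=[6,3,4,0,6,5](1) P2=[3,4,0,5,3,1](2)
Move 4: P1 pit4 -> P1=[6,3,4,0,0,6](2) P2=[4,5,1,6,3,1](2)
Move 5: P1 pit2 -> P1=[6,3,0,1,1,7](3) P2=[4,5,1,6,3,1](2)
Move 6: P2 pit0 -> P1=[6,3,0,1,1,7](3) P2=[0,6,2,7,4,1](2)

Answer: 3 2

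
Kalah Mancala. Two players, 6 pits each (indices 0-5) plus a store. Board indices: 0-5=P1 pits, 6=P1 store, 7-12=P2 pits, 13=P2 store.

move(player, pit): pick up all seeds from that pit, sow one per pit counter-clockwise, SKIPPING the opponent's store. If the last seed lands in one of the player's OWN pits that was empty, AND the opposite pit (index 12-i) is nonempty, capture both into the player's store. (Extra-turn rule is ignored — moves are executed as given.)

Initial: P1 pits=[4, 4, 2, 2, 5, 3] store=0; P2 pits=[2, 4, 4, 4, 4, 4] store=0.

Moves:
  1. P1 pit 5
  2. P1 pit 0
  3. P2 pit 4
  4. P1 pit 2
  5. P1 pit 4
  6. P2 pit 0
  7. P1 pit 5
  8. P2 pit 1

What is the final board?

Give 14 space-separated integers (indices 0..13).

Move 1: P1 pit5 -> P1=[4,4,2,2,5,0](1) P2=[3,5,4,4,4,4](0)
Move 2: P1 pit0 -> P1=[0,5,3,3,6,0](1) P2=[3,5,4,4,4,4](0)
Move 3: P2 pit4 -> P1=[1,6,3,3,6,0](1) P2=[3,5,4,4,0,5](1)
Move 4: P1 pit2 -> P1=[1,6,0,4,7,0](5) P2=[0,5,4,4,0,5](1)
Move 5: P1 pit4 -> P1=[1,6,0,4,0,1](6) P2=[1,6,5,5,1,5](1)
Move 6: P2 pit0 -> P1=[1,6,0,4,0,1](6) P2=[0,7,5,5,1,5](1)
Move 7: P1 pit5 -> P1=[1,6,0,4,0,0](7) P2=[0,7,5,5,1,5](1)
Move 8: P2 pit1 -> P1=[2,7,0,4,0,0](7) P2=[0,0,6,6,2,6](2)

Answer: 2 7 0 4 0 0 7 0 0 6 6 2 6 2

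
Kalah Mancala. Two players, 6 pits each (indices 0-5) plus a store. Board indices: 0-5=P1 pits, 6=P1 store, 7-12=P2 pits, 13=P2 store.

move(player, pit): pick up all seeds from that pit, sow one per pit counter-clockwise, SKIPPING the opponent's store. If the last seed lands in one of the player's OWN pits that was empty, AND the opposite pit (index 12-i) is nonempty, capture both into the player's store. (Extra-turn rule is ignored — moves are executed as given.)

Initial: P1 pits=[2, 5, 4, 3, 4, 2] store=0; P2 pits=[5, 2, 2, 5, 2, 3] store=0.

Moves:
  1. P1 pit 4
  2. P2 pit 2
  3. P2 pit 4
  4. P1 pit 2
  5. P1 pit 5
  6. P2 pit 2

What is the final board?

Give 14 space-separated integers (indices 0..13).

Answer: 3 5 0 4 1 0 3 7 4 0 7 0 4 1

Derivation:
Move 1: P1 pit4 -> P1=[2,5,4,3,0,3](1) P2=[6,3,2,5,2,3](0)
Move 2: P2 pit2 -> P1=[2,5,4,3,0,3](1) P2=[6,3,0,6,3,3](0)
Move 3: P2 pit4 -> P1=[3,5,4,3,0,3](1) P2=[6,3,0,6,0,4](1)
Move 4: P1 pit2 -> P1=[3,5,0,4,1,4](2) P2=[6,3,0,6,0,4](1)
Move 5: P1 pit5 -> P1=[3,5,0,4,1,0](3) P2=[7,4,1,6,0,4](1)
Move 6: P2 pit2 -> P1=[3,5,0,4,1,0](3) P2=[7,4,0,7,0,4](1)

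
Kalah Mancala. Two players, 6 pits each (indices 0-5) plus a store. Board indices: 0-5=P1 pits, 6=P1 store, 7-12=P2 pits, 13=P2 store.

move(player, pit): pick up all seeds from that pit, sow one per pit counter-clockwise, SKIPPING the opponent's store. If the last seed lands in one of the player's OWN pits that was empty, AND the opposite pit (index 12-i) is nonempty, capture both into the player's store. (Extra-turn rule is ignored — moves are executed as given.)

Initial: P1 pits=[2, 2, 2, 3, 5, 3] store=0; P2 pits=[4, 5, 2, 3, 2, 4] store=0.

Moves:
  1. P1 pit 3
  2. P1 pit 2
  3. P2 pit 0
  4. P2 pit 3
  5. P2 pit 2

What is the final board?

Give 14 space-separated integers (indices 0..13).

Answer: 3 2 0 1 7 4 1 0 6 0 1 5 6 1

Derivation:
Move 1: P1 pit3 -> P1=[2,2,2,0,6,4](1) P2=[4,5,2,3,2,4](0)
Move 2: P1 pit2 -> P1=[2,2,0,1,7,4](1) P2=[4,5,2,3,2,4](0)
Move 3: P2 pit0 -> P1=[2,2,0,1,7,4](1) P2=[0,6,3,4,3,4](0)
Move 4: P2 pit3 -> P1=[3,2,0,1,7,4](1) P2=[0,6,3,0,4,5](1)
Move 5: P2 pit2 -> P1=[3,2,0,1,7,4](1) P2=[0,6,0,1,5,6](1)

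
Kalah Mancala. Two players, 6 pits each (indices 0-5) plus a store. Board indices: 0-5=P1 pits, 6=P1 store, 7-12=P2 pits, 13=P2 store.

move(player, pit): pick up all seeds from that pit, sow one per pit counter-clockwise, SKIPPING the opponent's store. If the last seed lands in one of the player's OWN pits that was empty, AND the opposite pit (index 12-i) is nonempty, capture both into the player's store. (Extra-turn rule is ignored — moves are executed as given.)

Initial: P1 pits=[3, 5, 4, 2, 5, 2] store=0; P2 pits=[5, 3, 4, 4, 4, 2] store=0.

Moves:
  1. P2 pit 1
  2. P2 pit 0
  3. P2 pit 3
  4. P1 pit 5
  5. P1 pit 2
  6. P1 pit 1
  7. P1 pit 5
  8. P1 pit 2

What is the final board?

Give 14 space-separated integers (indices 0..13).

Answer: 4 0 0 5 7 0 4 4 1 6 0 7 4 1

Derivation:
Move 1: P2 pit1 -> P1=[3,5,4,2,5,2](0) P2=[5,0,5,5,5,2](0)
Move 2: P2 pit0 -> P1=[3,5,4,2,5,2](0) P2=[0,1,6,6,6,3](0)
Move 3: P2 pit3 -> P1=[4,6,5,2,5,2](0) P2=[0,1,6,0,7,4](1)
Move 4: P1 pit5 -> P1=[4,6,5,2,5,0](1) P2=[1,1,6,0,7,4](1)
Move 5: P1 pit2 -> P1=[4,6,0,3,6,1](2) P2=[2,1,6,0,7,4](1)
Move 6: P1 pit1 -> P1=[4,0,1,4,7,2](3) P2=[3,1,6,0,7,4](1)
Move 7: P1 pit5 -> P1=[4,0,1,4,7,0](4) P2=[4,1,6,0,7,4](1)
Move 8: P1 pit2 -> P1=[4,0,0,5,7,0](4) P2=[4,1,6,0,7,4](1)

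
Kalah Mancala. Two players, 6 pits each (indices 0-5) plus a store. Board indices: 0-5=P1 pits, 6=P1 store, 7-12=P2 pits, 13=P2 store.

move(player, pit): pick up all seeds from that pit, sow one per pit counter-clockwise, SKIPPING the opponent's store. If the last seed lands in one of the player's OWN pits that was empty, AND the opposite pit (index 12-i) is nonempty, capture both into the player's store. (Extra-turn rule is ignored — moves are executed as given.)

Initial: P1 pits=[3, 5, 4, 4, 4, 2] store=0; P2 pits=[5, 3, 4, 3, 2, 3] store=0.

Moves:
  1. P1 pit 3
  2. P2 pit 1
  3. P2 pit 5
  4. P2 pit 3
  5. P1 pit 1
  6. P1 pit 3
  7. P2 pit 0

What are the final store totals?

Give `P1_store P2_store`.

Move 1: P1 pit3 -> P1=[3,5,4,0,5,3](1) P2=[6,3,4,3,2,3](0)
Move 2: P2 pit1 -> P1=[3,5,4,0,5,3](1) P2=[6,0,5,4,3,3](0)
Move 3: P2 pit5 -> P1=[4,6,4,0,5,3](1) P2=[6,0,5,4,3,0](1)
Move 4: P2 pit3 -> P1=[5,6,4,0,5,3](1) P2=[6,0,5,0,4,1](2)
Move 5: P1 pit1 -> P1=[5,0,5,1,6,4](2) P2=[7,0,5,0,4,1](2)
Move 6: P1 pit3 -> P1=[5,0,5,0,7,4](2) P2=[7,0,5,0,4,1](2)
Move 7: P2 pit0 -> P1=[6,0,5,0,7,4](2) P2=[0,1,6,1,5,2](3)

Answer: 2 3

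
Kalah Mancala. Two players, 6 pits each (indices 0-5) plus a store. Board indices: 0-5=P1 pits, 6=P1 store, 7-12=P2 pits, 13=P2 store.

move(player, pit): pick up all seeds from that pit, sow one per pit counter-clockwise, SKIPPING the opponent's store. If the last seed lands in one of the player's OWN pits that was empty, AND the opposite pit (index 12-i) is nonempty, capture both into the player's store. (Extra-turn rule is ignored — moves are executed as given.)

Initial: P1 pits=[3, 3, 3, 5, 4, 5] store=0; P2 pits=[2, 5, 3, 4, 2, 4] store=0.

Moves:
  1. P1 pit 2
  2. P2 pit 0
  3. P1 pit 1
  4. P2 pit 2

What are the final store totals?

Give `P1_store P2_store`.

Answer: 0 1

Derivation:
Move 1: P1 pit2 -> P1=[3,3,0,6,5,6](0) P2=[2,5,3,4,2,4](0)
Move 2: P2 pit0 -> P1=[3,3,0,6,5,6](0) P2=[0,6,4,4,2,4](0)
Move 3: P1 pit1 -> P1=[3,0,1,7,6,6](0) P2=[0,6,4,4,2,4](0)
Move 4: P2 pit2 -> P1=[3,0,1,7,6,6](0) P2=[0,6,0,5,3,5](1)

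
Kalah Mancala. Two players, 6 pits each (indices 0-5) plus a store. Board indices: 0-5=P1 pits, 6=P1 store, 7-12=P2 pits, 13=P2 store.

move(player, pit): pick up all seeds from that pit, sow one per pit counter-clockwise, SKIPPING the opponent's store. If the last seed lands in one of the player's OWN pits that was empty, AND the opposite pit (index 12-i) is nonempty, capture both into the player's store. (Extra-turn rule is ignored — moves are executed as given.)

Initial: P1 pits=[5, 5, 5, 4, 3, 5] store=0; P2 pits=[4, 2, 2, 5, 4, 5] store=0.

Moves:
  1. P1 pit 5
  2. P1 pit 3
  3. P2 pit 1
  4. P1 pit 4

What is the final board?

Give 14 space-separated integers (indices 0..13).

Move 1: P1 pit5 -> P1=[5,5,5,4,3,0](1) P2=[5,3,3,6,4,5](0)
Move 2: P1 pit3 -> P1=[5,5,5,0,4,1](2) P2=[6,3,3,6,4,5](0)
Move 3: P2 pit1 -> P1=[5,5,5,0,4,1](2) P2=[6,0,4,7,5,5](0)
Move 4: P1 pit4 -> P1=[5,5,5,0,0,2](3) P2=[7,1,4,7,5,5](0)

Answer: 5 5 5 0 0 2 3 7 1 4 7 5 5 0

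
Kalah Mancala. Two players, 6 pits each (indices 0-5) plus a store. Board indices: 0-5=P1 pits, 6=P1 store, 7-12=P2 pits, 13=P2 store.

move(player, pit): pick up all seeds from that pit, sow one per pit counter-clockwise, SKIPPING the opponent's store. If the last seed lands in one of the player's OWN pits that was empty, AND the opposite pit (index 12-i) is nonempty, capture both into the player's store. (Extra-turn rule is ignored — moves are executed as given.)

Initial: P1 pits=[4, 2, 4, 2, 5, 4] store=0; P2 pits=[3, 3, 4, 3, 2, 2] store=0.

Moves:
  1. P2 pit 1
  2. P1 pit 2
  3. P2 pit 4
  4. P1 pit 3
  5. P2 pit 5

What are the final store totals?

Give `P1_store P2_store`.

Move 1: P2 pit1 -> P1=[4,2,4,2,5,4](0) P2=[3,0,5,4,3,2](0)
Move 2: P1 pit2 -> P1=[4,2,0,3,6,5](1) P2=[3,0,5,4,3,2](0)
Move 3: P2 pit4 -> P1=[5,2,0,3,6,5](1) P2=[3,0,5,4,0,3](1)
Move 4: P1 pit3 -> P1=[5,2,0,0,7,6](2) P2=[3,0,5,4,0,3](1)
Move 5: P2 pit5 -> P1=[6,3,0,0,7,6](2) P2=[3,0,5,4,0,0](2)

Answer: 2 2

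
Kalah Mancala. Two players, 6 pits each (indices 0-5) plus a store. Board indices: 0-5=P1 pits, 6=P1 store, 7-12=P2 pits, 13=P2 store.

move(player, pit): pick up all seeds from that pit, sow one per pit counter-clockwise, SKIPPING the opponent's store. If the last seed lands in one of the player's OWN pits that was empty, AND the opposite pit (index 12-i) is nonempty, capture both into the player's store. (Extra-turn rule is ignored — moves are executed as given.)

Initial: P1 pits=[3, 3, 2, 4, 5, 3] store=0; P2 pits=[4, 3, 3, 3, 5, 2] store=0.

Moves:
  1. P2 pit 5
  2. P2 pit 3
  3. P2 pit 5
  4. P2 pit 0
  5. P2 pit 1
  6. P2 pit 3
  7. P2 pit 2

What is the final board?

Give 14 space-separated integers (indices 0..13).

Answer: 1 3 2 4 5 3 0 0 0 0 1 10 2 9

Derivation:
Move 1: P2 pit5 -> P1=[4,3,2,4,5,3](0) P2=[4,3,3,3,5,0](1)
Move 2: P2 pit3 -> P1=[4,3,2,4,5,3](0) P2=[4,3,3,0,6,1](2)
Move 3: P2 pit5 -> P1=[4,3,2,4,5,3](0) P2=[4,3,3,0,6,0](3)
Move 4: P2 pit0 -> P1=[4,3,2,4,5,3](0) P2=[0,4,4,1,7,0](3)
Move 5: P2 pit1 -> P1=[0,3,2,4,5,3](0) P2=[0,0,5,2,8,0](8)
Move 6: P2 pit3 -> P1=[0,3,2,4,5,3](0) P2=[0,0,5,0,9,1](8)
Move 7: P2 pit2 -> P1=[1,3,2,4,5,3](0) P2=[0,0,0,1,10,2](9)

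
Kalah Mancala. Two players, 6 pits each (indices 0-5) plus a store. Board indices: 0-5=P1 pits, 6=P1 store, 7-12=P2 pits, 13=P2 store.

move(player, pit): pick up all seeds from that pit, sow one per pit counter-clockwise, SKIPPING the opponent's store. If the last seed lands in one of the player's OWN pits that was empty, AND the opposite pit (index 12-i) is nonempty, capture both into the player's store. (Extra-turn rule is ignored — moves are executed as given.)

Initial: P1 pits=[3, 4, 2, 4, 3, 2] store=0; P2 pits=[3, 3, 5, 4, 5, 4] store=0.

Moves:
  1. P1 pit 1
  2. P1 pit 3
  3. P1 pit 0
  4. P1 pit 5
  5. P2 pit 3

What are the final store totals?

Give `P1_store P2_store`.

Move 1: P1 pit1 -> P1=[3,0,3,5,4,3](0) P2=[3,3,5,4,5,4](0)
Move 2: P1 pit3 -> P1=[3,0,3,0,5,4](1) P2=[4,4,5,4,5,4](0)
Move 3: P1 pit0 -> P1=[0,1,4,0,5,4](7) P2=[4,4,0,4,5,4](0)
Move 4: P1 pit5 -> P1=[0,1,4,0,5,0](8) P2=[5,5,1,4,5,4](0)
Move 5: P2 pit3 -> P1=[1,1,4,0,5,0](8) P2=[5,5,1,0,6,5](1)

Answer: 8 1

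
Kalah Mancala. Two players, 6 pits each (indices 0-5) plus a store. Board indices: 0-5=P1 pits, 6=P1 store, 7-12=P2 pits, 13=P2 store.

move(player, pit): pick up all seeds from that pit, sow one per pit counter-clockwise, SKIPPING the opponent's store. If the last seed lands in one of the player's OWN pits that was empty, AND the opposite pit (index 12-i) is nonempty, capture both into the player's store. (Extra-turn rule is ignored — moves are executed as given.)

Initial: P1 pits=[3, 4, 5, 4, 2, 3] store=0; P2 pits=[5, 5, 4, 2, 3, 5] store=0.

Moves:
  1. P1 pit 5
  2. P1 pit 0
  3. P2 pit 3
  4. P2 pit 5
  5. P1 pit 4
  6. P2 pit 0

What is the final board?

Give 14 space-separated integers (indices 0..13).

Move 1: P1 pit5 -> P1=[3,4,5,4,2,0](1) P2=[6,6,4,2,3,5](0)
Move 2: P1 pit0 -> P1=[0,5,6,5,2,0](1) P2=[6,6,4,2,3,5](0)
Move 3: P2 pit3 -> P1=[0,5,6,5,2,0](1) P2=[6,6,4,0,4,6](0)
Move 4: P2 pit5 -> P1=[1,6,7,6,3,0](1) P2=[6,6,4,0,4,0](1)
Move 5: P1 pit4 -> P1=[1,6,7,6,0,1](2) P2=[7,6,4,0,4,0](1)
Move 6: P2 pit0 -> P1=[2,6,7,6,0,1](2) P2=[0,7,5,1,5,1](2)

Answer: 2 6 7 6 0 1 2 0 7 5 1 5 1 2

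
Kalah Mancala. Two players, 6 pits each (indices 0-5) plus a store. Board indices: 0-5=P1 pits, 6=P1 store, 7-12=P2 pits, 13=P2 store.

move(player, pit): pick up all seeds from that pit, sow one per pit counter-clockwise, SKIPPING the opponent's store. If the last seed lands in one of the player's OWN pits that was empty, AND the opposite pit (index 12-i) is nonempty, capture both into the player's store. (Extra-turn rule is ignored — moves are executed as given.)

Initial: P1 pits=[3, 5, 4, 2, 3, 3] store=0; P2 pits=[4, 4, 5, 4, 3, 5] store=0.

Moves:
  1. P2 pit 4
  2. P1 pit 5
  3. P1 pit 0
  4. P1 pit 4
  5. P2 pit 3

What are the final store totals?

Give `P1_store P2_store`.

Move 1: P2 pit4 -> P1=[4,5,4,2,3,3](0) P2=[4,4,5,4,0,6](1)
Move 2: P1 pit5 -> P1=[4,5,4,2,3,0](1) P2=[5,5,5,4,0,6](1)
Move 3: P1 pit0 -> P1=[0,6,5,3,4,0](1) P2=[5,5,5,4,0,6](1)
Move 4: P1 pit4 -> P1=[0,6,5,3,0,1](2) P2=[6,6,5,4,0,6](1)
Move 5: P2 pit3 -> P1=[1,6,5,3,0,1](2) P2=[6,6,5,0,1,7](2)

Answer: 2 2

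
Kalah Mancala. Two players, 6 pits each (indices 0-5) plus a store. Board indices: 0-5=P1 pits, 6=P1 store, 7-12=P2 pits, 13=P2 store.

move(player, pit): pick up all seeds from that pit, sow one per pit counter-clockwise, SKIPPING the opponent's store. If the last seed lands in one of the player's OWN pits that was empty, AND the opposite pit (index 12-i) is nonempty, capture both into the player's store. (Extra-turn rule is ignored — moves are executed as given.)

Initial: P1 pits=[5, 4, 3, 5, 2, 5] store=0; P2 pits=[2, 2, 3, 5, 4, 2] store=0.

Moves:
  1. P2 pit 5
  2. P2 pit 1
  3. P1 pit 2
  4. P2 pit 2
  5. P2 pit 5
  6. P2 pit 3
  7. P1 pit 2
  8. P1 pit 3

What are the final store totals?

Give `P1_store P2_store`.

Answer: 1 4

Derivation:
Move 1: P2 pit5 -> P1=[6,4,3,5,2,5](0) P2=[2,2,3,5,4,0](1)
Move 2: P2 pit1 -> P1=[6,4,3,5,2,5](0) P2=[2,0,4,6,4,0](1)
Move 3: P1 pit2 -> P1=[6,4,0,6,3,6](0) P2=[2,0,4,6,4,0](1)
Move 4: P2 pit2 -> P1=[6,4,0,6,3,6](0) P2=[2,0,0,7,5,1](2)
Move 5: P2 pit5 -> P1=[6,4,0,6,3,6](0) P2=[2,0,0,7,5,0](3)
Move 6: P2 pit3 -> P1=[7,5,1,7,3,6](0) P2=[2,0,0,0,6,1](4)
Move 7: P1 pit2 -> P1=[7,5,0,8,3,6](0) P2=[2,0,0,0,6,1](4)
Move 8: P1 pit3 -> P1=[7,5,0,0,4,7](1) P2=[3,1,1,1,7,1](4)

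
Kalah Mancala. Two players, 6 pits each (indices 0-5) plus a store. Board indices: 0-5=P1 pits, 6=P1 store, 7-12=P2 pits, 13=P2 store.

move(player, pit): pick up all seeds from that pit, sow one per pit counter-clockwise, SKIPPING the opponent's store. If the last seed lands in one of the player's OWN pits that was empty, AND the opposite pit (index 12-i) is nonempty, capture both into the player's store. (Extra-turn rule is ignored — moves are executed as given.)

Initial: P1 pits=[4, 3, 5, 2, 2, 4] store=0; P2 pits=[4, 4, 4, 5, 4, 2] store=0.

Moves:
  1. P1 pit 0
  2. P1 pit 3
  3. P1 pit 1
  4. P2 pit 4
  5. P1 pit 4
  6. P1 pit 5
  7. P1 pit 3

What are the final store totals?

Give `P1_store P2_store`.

Answer: 10 1

Derivation:
Move 1: P1 pit0 -> P1=[0,4,6,3,3,4](0) P2=[4,4,4,5,4,2](0)
Move 2: P1 pit3 -> P1=[0,4,6,0,4,5](1) P2=[4,4,4,5,4,2](0)
Move 3: P1 pit1 -> P1=[0,0,7,1,5,6](1) P2=[4,4,4,5,4,2](0)
Move 4: P2 pit4 -> P1=[1,1,7,1,5,6](1) P2=[4,4,4,5,0,3](1)
Move 5: P1 pit4 -> P1=[1,1,7,1,0,7](2) P2=[5,5,5,5,0,3](1)
Move 6: P1 pit5 -> P1=[1,1,7,1,0,0](3) P2=[6,6,6,6,1,4](1)
Move 7: P1 pit3 -> P1=[1,1,7,0,0,0](10) P2=[6,0,6,6,1,4](1)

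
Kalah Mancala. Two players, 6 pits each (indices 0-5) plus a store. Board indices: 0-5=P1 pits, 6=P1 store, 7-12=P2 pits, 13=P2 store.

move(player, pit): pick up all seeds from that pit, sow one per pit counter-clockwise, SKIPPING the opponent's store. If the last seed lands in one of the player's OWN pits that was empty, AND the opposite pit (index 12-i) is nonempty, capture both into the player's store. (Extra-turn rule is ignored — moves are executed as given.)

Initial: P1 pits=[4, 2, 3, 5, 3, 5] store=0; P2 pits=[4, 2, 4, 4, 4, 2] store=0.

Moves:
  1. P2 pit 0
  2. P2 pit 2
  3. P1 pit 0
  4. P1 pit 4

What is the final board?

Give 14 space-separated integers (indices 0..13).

Move 1: P2 pit0 -> P1=[4,2,3,5,3,5](0) P2=[0,3,5,5,5,2](0)
Move 2: P2 pit2 -> P1=[5,2,3,5,3,5](0) P2=[0,3,0,6,6,3](1)
Move 3: P1 pit0 -> P1=[0,3,4,6,4,6](0) P2=[0,3,0,6,6,3](1)
Move 4: P1 pit4 -> P1=[0,3,4,6,0,7](1) P2=[1,4,0,6,6,3](1)

Answer: 0 3 4 6 0 7 1 1 4 0 6 6 3 1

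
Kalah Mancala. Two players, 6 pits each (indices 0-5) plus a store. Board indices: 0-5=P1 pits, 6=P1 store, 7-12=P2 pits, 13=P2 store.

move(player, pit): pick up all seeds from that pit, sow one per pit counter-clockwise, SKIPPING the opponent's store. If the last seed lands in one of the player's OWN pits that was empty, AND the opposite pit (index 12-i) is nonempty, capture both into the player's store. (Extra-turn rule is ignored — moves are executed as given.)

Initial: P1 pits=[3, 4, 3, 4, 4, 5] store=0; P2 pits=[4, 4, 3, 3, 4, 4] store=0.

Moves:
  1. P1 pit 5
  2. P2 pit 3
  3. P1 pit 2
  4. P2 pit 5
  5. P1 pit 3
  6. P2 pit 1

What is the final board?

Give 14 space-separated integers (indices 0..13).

Answer: 6 5 1 0 6 1 8 1 0 6 1 6 1 3

Derivation:
Move 1: P1 pit5 -> P1=[3,4,3,4,4,0](1) P2=[5,5,4,4,4,4](0)
Move 2: P2 pit3 -> P1=[4,4,3,4,4,0](1) P2=[5,5,4,0,5,5](1)
Move 3: P1 pit2 -> P1=[4,4,0,5,5,0](7) P2=[0,5,4,0,5,5](1)
Move 4: P2 pit5 -> P1=[5,5,1,6,5,0](7) P2=[0,5,4,0,5,0](2)
Move 5: P1 pit3 -> P1=[5,5,1,0,6,1](8) P2=[1,6,5,0,5,0](2)
Move 6: P2 pit1 -> P1=[6,5,1,0,6,1](8) P2=[1,0,6,1,6,1](3)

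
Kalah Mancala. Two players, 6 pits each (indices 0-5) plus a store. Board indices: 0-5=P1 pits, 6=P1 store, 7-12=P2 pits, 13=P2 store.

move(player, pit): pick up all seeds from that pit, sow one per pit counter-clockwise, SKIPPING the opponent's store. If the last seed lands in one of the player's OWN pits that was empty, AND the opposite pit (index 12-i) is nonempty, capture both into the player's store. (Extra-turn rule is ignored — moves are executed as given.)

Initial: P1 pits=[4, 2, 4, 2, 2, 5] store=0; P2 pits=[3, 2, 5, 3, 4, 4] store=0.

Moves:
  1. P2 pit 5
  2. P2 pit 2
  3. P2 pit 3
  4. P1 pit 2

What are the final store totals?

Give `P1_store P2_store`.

Answer: 1 3

Derivation:
Move 1: P2 pit5 -> P1=[5,3,5,2,2,5](0) P2=[3,2,5,3,4,0](1)
Move 2: P2 pit2 -> P1=[6,3,5,2,2,5](0) P2=[3,2,0,4,5,1](2)
Move 3: P2 pit3 -> P1=[7,3,5,2,2,5](0) P2=[3,2,0,0,6,2](3)
Move 4: P1 pit2 -> P1=[7,3,0,3,3,6](1) P2=[4,2,0,0,6,2](3)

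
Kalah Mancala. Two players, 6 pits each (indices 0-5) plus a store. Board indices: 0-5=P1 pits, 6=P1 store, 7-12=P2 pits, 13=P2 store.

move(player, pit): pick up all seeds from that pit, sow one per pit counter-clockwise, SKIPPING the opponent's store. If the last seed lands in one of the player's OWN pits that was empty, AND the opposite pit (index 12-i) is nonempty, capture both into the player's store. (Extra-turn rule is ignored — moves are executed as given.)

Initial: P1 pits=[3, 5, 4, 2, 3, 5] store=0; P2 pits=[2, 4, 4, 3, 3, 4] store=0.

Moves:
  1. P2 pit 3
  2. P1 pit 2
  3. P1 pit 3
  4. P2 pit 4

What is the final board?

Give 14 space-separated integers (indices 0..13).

Move 1: P2 pit3 -> P1=[3,5,4,2,3,5](0) P2=[2,4,4,0,4,5](1)
Move 2: P1 pit2 -> P1=[3,5,0,3,4,6](1) P2=[2,4,4,0,4,5](1)
Move 3: P1 pit3 -> P1=[3,5,0,0,5,7](2) P2=[2,4,4,0,4,5](1)
Move 4: P2 pit4 -> P1=[4,6,0,0,5,7](2) P2=[2,4,4,0,0,6](2)

Answer: 4 6 0 0 5 7 2 2 4 4 0 0 6 2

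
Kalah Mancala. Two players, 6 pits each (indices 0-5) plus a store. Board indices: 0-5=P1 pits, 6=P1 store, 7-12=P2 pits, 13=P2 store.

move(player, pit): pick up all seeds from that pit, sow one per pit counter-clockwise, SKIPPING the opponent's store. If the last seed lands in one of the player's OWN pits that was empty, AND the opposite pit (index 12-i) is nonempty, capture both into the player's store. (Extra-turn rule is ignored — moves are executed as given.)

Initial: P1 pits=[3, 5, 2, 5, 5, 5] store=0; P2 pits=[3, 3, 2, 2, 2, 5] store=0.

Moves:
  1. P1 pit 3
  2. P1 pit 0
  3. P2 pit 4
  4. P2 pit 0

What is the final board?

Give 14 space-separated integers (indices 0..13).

Answer: 0 0 3 0 6 6 4 0 5 1 3 0 6 8

Derivation:
Move 1: P1 pit3 -> P1=[3,5,2,0,6,6](1) P2=[4,4,2,2,2,5](0)
Move 2: P1 pit0 -> P1=[0,6,3,0,6,6](4) P2=[4,4,0,2,2,5](0)
Move 3: P2 pit4 -> P1=[0,6,3,0,6,6](4) P2=[4,4,0,2,0,6](1)
Move 4: P2 pit0 -> P1=[0,0,3,0,6,6](4) P2=[0,5,1,3,0,6](8)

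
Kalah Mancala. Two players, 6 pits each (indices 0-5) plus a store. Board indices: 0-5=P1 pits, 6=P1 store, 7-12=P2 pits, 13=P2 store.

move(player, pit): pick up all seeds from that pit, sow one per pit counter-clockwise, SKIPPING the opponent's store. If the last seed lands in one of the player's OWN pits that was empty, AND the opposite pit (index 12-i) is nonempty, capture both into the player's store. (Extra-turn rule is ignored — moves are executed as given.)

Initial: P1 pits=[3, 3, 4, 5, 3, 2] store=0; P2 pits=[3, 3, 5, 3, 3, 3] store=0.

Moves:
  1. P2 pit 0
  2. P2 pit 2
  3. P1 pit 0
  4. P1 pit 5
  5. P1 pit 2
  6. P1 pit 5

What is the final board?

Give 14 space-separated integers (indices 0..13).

Move 1: P2 pit0 -> P1=[3,3,4,5,3,2](0) P2=[0,4,6,4,3,3](0)
Move 2: P2 pit2 -> P1=[4,4,4,5,3,2](0) P2=[0,4,0,5,4,4](1)
Move 3: P1 pit0 -> P1=[0,5,5,6,4,2](0) P2=[0,4,0,5,4,4](1)
Move 4: P1 pit5 -> P1=[0,5,5,6,4,0](1) P2=[1,4,0,5,4,4](1)
Move 5: P1 pit2 -> P1=[0,5,0,7,5,1](2) P2=[2,4,0,5,4,4](1)
Move 6: P1 pit5 -> P1=[0,5,0,7,5,0](3) P2=[2,4,0,5,4,4](1)

Answer: 0 5 0 7 5 0 3 2 4 0 5 4 4 1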